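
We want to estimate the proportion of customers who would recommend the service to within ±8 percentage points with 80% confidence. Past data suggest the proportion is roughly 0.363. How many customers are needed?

n = 60

For a proportion with margin E = 0.08 at 80% confidence, z = 1.282.
n = p̂(1−p̂)(z/E)² = 0.363 × 0.637 × (1.282/0.08)² = 59.38
Round up: n = 60.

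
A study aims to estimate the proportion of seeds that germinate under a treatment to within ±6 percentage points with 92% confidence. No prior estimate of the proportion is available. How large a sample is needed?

n = 213

For a proportion with margin E = 0.06 at 92% confidence, z = 1.751.
With no prior estimate, use p = 0.5, which maximizes p(1−p) at 0.25.
n = 0.25 × (z/E)² = 0.25 × (1.751/0.06)² = 212.92
Round up: n = 213.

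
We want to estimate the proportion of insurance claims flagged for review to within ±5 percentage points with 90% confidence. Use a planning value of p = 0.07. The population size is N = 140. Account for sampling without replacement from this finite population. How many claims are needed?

For a proportion with margin E = 0.05 at 90% confidence, z = 1.645.
n = p̂(1−p̂)(z/E)² = 0.07 × 0.93 × (1.645/0.05)² = 70.46 — call this n₀.
Finite-population correction with N = 140: n = n₀ / (1 + (n₀−1)/N) = 70.46 / 1.496 = 47.10
Round up: n = 48.

48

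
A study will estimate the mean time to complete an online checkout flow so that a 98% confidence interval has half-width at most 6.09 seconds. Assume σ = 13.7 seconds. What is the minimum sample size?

For a mean, the margin of error is E = z·σ/√n, so n = (zσ/E)².
At 98% confidence, z = 2.326.
n = (2.326 × 13.7 / 6.09)² = 27.38
Round up: n = 28.

28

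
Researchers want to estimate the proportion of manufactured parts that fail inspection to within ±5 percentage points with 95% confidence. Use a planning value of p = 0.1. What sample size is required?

139

For a proportion with margin E = 0.05 at 95% confidence, z = 1.960.
n = p̂(1−p̂)(z/E)² = 0.1 × 0.9 × (1.960/0.05)² = 138.30
Round up: n = 139.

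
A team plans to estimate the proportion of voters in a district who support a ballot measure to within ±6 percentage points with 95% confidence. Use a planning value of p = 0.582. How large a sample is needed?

260

For a proportion with margin E = 0.06 at 95% confidence, z = 1.960.
n = p̂(1−p̂)(z/E)² = 0.582 × 0.418 × (1.960/0.06)² = 259.60
Round up: n = 260.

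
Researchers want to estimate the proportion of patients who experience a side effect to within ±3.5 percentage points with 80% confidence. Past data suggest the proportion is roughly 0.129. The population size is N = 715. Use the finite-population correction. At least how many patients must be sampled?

125

For a proportion with margin E = 0.035 at 80% confidence, z = 1.282.
n = p̂(1−p̂)(z/E)² = 0.129 × 0.871 × (1.282/0.035)² = 150.75 — call this n₀.
Finite-population correction with N = 715: n = n₀ / (1 + (n₀−1)/N) = 150.75 / 1.209 = 124.69
Round up: n = 125.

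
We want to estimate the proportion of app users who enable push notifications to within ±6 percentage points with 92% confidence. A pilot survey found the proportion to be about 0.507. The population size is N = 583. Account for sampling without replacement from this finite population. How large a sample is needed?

n = 157

For a proportion with margin E = 0.06 at 92% confidence, z = 1.751.
n = p̂(1−p̂)(z/E)² = 0.507 × 0.493 × (1.751/0.06)² = 212.88 — call this n₀.
Finite-population correction with N = 583: n = n₀ / (1 + (n₀−1)/N) = 212.88 / 1.363 = 156.18
Round up: n = 157.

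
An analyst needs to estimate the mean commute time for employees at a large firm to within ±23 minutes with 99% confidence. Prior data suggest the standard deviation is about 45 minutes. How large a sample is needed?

For a mean, the margin of error is E = z·σ/√n, so n = (zσ/E)².
At 99% confidence, z = 2.576.
n = (2.576 × 45 / 23)² = 25.40
Round up: n = 26.

n = 26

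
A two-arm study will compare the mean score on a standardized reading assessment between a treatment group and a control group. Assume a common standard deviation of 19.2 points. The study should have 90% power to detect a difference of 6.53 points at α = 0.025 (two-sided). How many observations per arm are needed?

215 per group

For two equal groups, n per group = 2·((z_{α/2} + z_β)·σ/δ)².
z_{α/2} = 2.241; z_β = 1.282 (power 90%).
n = 2 × (3.523 × 19.2 / 6.53)² = 2 × 107.30 = 214.60
Round up: n = 215 per group.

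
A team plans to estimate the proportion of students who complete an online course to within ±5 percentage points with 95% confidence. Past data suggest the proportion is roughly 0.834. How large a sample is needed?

n = 213

For a proportion with margin E = 0.05 at 95% confidence, z = 1.960.
n = p̂(1−p̂)(z/E)² = 0.834 × 0.166 × (1.960/0.05)² = 212.74
Round up: n = 213.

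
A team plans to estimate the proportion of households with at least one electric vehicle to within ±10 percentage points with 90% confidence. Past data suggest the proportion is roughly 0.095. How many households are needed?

For a proportion with margin E = 0.1 at 90% confidence, z = 1.645.
n = p̂(1−p̂)(z/E)² = 0.095 × 0.905 × (1.645/0.1)² = 23.27
Round up: n = 24.

24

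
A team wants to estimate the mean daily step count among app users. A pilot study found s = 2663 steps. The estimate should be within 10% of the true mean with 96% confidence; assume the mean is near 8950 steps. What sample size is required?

For a mean, the margin of error is E = z·σ/√n, so n = (zσ/E)².
At 96% confidence, z = 2.054.
E = 10% of 8950 = 895 steps.
n = (2.054 × 2663 / 895)² = 37.35
Round up: n = 38.

38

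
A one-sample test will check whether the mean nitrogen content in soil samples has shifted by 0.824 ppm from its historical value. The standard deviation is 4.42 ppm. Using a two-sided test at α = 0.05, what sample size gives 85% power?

For a one-sample z-test, n = ((z_{α/2} + z_β)·σ/δ)².
z_{α/2} = 1.960 (two-sided α = 0.05); z_β = 1.036 (power 85% → β = 0.15).
n = (2.996 × 4.42 / 0.824)² = 258.27
Round up: n = 259.

259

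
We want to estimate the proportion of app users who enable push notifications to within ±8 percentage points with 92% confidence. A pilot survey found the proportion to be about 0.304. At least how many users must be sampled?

102

For a proportion with margin E = 0.08 at 92% confidence, z = 1.751.
n = p̂(1−p̂)(z/E)² = 0.304 × 0.696 × (1.751/0.08)² = 101.36
Round up: n = 102.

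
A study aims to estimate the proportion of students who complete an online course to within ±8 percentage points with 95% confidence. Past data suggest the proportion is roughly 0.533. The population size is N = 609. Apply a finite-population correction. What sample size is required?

n = 121

For a proportion with margin E = 0.08 at 95% confidence, z = 1.960.
n = p̂(1−p̂)(z/E)² = 0.533 × 0.467 × (1.960/0.08)² = 149.41 — call this n₀.
Finite-population correction with N = 609: n = n₀ / (1 + (n₀−1)/N) = 149.41 / 1.244 = 120.10
Round up: n = 121.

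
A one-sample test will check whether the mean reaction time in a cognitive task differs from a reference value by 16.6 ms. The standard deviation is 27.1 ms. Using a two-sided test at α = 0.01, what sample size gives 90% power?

For a one-sample z-test, n = ((z_{α/2} + z_β)·σ/δ)².
z_{α/2} = 2.576 (two-sided α = 0.01); z_β = 1.282 (power 90% → β = 0.1).
n = (3.858 × 27.1 / 16.6)² = 39.67
Round up: n = 40.

40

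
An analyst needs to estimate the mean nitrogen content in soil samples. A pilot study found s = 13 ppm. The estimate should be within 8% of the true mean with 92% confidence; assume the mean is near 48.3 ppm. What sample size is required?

35

For a mean, the margin of error is E = z·σ/√n, so n = (zσ/E)².
At 92% confidence, z = 1.751.
E = 8% of 48.3 = 3.864 ppm.
n = (1.751 × 13 / 3.864)² = 34.70
Round up: n = 35.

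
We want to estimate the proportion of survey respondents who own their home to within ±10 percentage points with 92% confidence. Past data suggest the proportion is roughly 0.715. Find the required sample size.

For a proportion with margin E = 0.1 at 92% confidence, z = 1.751.
n = p̂(1−p̂)(z/E)² = 0.715 × 0.285 × (1.751/0.1)² = 62.48
Round up: n = 63.

n = 63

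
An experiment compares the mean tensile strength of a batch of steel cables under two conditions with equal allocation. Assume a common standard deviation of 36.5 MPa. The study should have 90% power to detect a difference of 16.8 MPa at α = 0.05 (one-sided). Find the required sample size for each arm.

81 per group

For two equal groups, n per group = 2·((z_α + z_β)·σ/δ)².
z_α = 1.645; z_β = 1.282 (power 90%).
n = 2 × (2.927 × 36.5 / 16.8)² = 2 × 40.44 = 80.88
Round up: n = 81 per group.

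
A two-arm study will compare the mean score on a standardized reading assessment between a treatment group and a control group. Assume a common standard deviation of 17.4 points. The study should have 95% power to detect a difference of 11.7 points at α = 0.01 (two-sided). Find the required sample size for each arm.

For two equal groups, n per group = 2·((z_{α/2} + z_β)·σ/δ)².
z_{α/2} = 2.576; z_β = 1.645 (power 95%).
n = 2 × (4.221 × 17.4 / 11.7)² = 2 × 39.41 = 78.82
Round up: n = 79 per group.

79 per group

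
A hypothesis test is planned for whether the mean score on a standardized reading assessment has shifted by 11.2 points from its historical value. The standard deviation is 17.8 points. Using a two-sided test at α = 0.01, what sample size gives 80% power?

30

For a one-sample z-test, n = ((z_{α/2} + z_β)·σ/δ)².
z_{α/2} = 2.576 (two-sided α = 0.01); z_β = 0.842 (power 80% → β = 0.2).
n = (3.418 × 17.8 / 11.2)² = 29.51
Round up: n = 30.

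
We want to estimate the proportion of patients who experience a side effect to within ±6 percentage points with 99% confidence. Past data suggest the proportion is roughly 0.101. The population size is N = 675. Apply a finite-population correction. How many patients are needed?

135

For a proportion with margin E = 0.06 at 99% confidence, z = 2.576.
n = p̂(1−p̂)(z/E)² = 0.101 × 0.899 × (2.576/0.06)² = 167.37 — call this n₀.
Finite-population correction with N = 675: n = n₀ / (1 + (n₀−1)/N) = 167.37 / 1.246 = 134.33
Round up: n = 135.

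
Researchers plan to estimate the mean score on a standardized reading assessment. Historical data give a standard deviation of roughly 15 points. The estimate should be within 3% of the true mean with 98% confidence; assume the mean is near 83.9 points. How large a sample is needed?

For a mean, the margin of error is E = z·σ/√n, so n = (zσ/E)².
At 98% confidence, z = 2.326.
E = 3% of 83.9 = 2.517 points.
n = (2.326 × 15 / 2.517)² = 192.15
Round up: n = 193.

193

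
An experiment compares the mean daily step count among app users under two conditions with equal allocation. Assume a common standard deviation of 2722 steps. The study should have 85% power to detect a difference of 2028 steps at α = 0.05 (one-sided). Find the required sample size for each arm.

For two equal groups, n per group = 2·((z_α + z_β)·σ/δ)².
z_α = 1.645; z_β = 1.036 (power 85%).
n = 2 × (2.681 × 2722 / 2028)² = 2 × 12.95 = 25.90
Round up: n = 26 per group.

26 per group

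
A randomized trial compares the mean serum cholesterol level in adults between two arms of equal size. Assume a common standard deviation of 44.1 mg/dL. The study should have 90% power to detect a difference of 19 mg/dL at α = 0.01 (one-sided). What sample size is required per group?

141 per group

For two equal groups, n per group = 2·((z_α + z_β)·σ/δ)².
z_α = 2.326; z_β = 1.282 (power 90%).
n = 2 × (3.608 × 44.1 / 19)² = 2 × 70.13 = 140.26
Round up: n = 141 per group.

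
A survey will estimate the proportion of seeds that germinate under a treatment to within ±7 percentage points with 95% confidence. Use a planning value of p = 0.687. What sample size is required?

n = 169

For a proportion with margin E = 0.07 at 95% confidence, z = 1.960.
n = p̂(1−p̂)(z/E)² = 0.687 × 0.313 × (1.960/0.07)² = 168.58
Round up: n = 169.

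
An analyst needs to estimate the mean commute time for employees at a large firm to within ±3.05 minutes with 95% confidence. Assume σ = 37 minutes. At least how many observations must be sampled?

566

For a mean, the margin of error is E = z·σ/√n, so n = (zσ/E)².
At 95% confidence, z = 1.960.
n = (1.960 × 37 / 3.05)² = 565.35
Round up: n = 566.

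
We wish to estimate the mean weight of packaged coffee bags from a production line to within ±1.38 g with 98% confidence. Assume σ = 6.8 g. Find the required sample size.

n = 132

For a mean, the margin of error is E = z·σ/√n, so n = (zσ/E)².
At 98% confidence, z = 2.326.
n = (2.326 × 6.8 / 1.38)² = 131.36
Round up: n = 132.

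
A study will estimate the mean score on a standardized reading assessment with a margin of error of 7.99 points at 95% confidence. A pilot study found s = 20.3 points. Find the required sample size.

n = 25

For a mean, the margin of error is E = z·σ/√n, so n = (zσ/E)².
At 95% confidence, z = 1.960.
n = (1.960 × 20.3 / 7.99)² = 24.80
Round up: n = 25.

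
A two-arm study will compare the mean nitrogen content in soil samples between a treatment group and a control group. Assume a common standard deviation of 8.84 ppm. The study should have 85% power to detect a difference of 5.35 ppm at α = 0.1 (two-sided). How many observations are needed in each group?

For two equal groups, n per group = 2·((z_{α/2} + z_β)·σ/δ)².
z_{α/2} = 1.645; z_β = 1.036 (power 85%).
n = 2 × (2.681 × 8.84 / 5.35)² = 2 × 19.62 = 39.24
Round up: n = 40 per group.

40 per group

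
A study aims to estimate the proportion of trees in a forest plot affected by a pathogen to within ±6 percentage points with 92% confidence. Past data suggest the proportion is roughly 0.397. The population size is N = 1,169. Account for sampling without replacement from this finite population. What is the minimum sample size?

For a proportion with margin E = 0.06 at 92% confidence, z = 1.751.
n = p̂(1−p̂)(z/E)² = 0.397 × 0.603 × (1.751/0.06)² = 203.88 — call this n₀.
Finite-population correction with N = 1,169: n = n₀ / (1 + (n₀−1)/N) = 203.88 / 1.174 = 173.66
Round up: n = 174.

174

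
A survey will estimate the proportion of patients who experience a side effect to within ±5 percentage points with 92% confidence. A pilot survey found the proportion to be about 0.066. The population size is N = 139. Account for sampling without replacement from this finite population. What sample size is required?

For a proportion with margin E = 0.05 at 92% confidence, z = 1.751.
n = p̂(1−p̂)(z/E)² = 0.066 × 0.934 × (1.751/0.05)² = 75.60 — call this n₀.
Finite-population correction with N = 139: n = n₀ / (1 + (n₀−1)/N) = 75.60 / 1.537 = 49.19
Round up: n = 50.

n = 50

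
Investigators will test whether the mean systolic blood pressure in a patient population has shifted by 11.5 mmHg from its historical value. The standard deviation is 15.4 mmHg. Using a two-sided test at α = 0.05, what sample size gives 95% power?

24

For a one-sample z-test, n = ((z_{α/2} + z_β)·σ/δ)².
z_{α/2} = 1.960 (two-sided α = 0.05); z_β = 1.645 (power 95% → β = 0.05).
n = (3.605 × 15.4 / 11.5)² = 23.31
Round up: n = 24.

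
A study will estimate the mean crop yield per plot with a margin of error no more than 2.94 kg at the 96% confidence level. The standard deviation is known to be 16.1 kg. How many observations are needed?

127

For a mean, the margin of error is E = z·σ/√n, so n = (zσ/E)².
At 96% confidence, z = 2.054.
n = (2.054 × 16.1 / 2.94)² = 126.52
Round up: n = 127.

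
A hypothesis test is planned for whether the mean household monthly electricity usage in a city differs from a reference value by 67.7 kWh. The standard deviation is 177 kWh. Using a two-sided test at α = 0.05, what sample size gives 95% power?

89

For a one-sample z-test, n = ((z_{α/2} + z_β)·σ/δ)².
z_{α/2} = 1.960 (two-sided α = 0.05); z_β = 1.645 (power 95% → β = 0.05).
n = (3.605 × 177 / 67.7)² = 88.83
Round up: n = 89.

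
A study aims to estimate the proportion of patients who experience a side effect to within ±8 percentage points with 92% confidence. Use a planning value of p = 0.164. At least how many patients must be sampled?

66

For a proportion with margin E = 0.08 at 92% confidence, z = 1.751.
n = p̂(1−p̂)(z/E)² = 0.164 × 0.836 × (1.751/0.08)² = 65.68
Round up: n = 66.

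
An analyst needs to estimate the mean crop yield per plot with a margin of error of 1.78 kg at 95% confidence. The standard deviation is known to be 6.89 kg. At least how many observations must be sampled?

n = 58

For a mean, the margin of error is E = z·σ/√n, so n = (zσ/E)².
At 95% confidence, z = 1.960.
n = (1.960 × 6.89 / 1.78)² = 57.56
Round up: n = 58.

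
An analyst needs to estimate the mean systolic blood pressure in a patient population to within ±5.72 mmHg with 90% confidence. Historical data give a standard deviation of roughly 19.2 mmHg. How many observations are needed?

31

For a mean, the margin of error is E = z·σ/√n, so n = (zσ/E)².
At 90% confidence, z = 1.645.
n = (1.645 × 19.2 / 5.72)² = 30.49
Round up: n = 31.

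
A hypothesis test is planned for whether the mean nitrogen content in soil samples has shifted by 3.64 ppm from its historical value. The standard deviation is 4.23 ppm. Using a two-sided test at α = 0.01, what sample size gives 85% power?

For a one-sample z-test, n = ((z_{α/2} + z_β)·σ/δ)².
z_{α/2} = 2.576 (two-sided α = 0.01); z_β = 1.036 (power 85% → β = 0.15).
n = (3.612 × 4.23 / 3.64)² = 17.62
Round up: n = 18.

18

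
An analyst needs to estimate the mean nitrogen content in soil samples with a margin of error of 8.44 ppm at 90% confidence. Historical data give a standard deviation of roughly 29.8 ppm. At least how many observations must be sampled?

n = 34

For a mean, the margin of error is E = z·σ/√n, so n = (zσ/E)².
At 90% confidence, z = 1.645.
n = (1.645 × 29.8 / 8.44)² = 33.73
Round up: n = 34.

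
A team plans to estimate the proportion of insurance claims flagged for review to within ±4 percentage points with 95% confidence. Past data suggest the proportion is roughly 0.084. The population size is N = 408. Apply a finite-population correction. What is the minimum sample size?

128

For a proportion with margin E = 0.04 at 95% confidence, z = 1.960.
n = p̂(1−p̂)(z/E)² = 0.084 × 0.916 × (1.960/0.04)² = 184.74 — call this n₀.
Finite-population correction with N = 408: n = n₀ / (1 + (n₀−1)/N) = 184.74 / 1.45 = 127.41
Round up: n = 128.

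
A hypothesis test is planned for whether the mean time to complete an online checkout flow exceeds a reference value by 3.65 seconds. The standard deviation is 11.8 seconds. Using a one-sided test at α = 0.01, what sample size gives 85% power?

For a one-sample z-test, n = ((z_α + z_β)·σ/δ)².
z_α = 2.326 (one-sided α = 0.01); z_β = 1.036 (power 85% → β = 0.15).
n = (3.362 × 11.8 / 3.65)² = 118.13
Round up: n = 119.

119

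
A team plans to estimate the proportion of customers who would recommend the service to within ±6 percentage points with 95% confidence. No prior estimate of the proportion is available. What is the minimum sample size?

For a proportion with margin E = 0.06 at 95% confidence, z = 1.960.
With no prior estimate, use p = 0.5, which maximizes p(1−p) at 0.25.
n = 0.25 × (z/E)² = 0.25 × (1.960/0.06)² = 266.78
Round up: n = 267.

267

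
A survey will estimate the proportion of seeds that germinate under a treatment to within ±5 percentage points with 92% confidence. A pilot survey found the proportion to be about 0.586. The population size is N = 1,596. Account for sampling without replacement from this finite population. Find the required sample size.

251

For a proportion with margin E = 0.05 at 92% confidence, z = 1.751.
n = p̂(1−p̂)(z/E)² = 0.586 × 0.414 × (1.751/0.05)² = 297.53 — call this n₀.
Finite-population correction with N = 1,596: n = n₀ / (1 + (n₀−1)/N) = 297.53 / 1.186 = 250.87
Round up: n = 251.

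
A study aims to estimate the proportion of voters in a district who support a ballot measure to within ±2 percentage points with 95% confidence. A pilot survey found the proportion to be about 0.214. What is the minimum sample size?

For a proportion with margin E = 0.02 at 95% confidence, z = 1.960.
n = p̂(1−p̂)(z/E)² = 0.214 × 0.786 × (1.960/0.02)² = 1615.43
Round up: n = 1616.

1616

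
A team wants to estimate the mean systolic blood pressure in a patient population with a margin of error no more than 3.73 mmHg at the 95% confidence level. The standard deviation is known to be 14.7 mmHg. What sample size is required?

60

For a mean, the margin of error is E = z·σ/√n, so n = (zσ/E)².
At 95% confidence, z = 1.960.
n = (1.960 × 14.7 / 3.73)² = 59.67
Round up: n = 60.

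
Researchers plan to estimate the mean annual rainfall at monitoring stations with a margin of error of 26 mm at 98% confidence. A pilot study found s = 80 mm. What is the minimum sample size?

For a mean, the margin of error is E = z·σ/√n, so n = (zσ/E)².
At 98% confidence, z = 2.326.
n = (2.326 × 80 / 26)² = 51.22
Round up: n = 52.

n = 52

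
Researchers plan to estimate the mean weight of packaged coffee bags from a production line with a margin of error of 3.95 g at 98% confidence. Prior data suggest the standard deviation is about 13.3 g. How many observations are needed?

n = 62

For a mean, the margin of error is E = z·σ/√n, so n = (zσ/E)².
At 98% confidence, z = 2.326.
n = (2.326 × 13.3 / 3.95)² = 61.34
Round up: n = 62.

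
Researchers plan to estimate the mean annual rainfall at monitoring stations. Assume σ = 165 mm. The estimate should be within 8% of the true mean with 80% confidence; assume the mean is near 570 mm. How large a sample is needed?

For a mean, the margin of error is E = z·σ/√n, so n = (zσ/E)².
At 80% confidence, z = 1.282.
E = 8% of 570 = 45.6 mm.
n = (1.282 × 165 / 45.6)² = 21.52
Round up: n = 22.

22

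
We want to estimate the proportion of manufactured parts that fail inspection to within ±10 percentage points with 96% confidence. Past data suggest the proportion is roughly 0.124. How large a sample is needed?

46

For a proportion with margin E = 0.1 at 96% confidence, z = 2.054.
n = p̂(1−p̂)(z/E)² = 0.124 × 0.876 × (2.054/0.1)² = 45.83
Round up: n = 46.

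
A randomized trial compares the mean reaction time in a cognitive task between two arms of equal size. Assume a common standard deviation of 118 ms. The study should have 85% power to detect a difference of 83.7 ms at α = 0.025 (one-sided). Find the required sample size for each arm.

36 per group

For two equal groups, n per group = 2·((z_α + z_β)·σ/δ)².
z_α = 1.960; z_β = 1.036 (power 85%).
n = 2 × (2.996 × 118 / 83.7)² = 2 × 17.84 = 35.68
Round up: n = 36 per group.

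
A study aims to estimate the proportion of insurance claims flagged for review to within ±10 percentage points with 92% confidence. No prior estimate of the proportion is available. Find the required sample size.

For a proportion with margin E = 0.1 at 92% confidence, z = 1.751.
With no prior estimate, use p = 0.5, which maximizes p(1−p) at 0.25.
n = 0.25 × (z/E)² = 0.25 × (1.751/0.1)² = 76.65
Round up: n = 77.

77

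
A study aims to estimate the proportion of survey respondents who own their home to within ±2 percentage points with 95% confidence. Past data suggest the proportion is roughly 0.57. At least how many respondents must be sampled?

For a proportion with margin E = 0.02 at 95% confidence, z = 1.960.
n = p̂(1−p̂)(z/E)² = 0.57 × 0.43 × (1.960/0.02)² = 2353.94
Round up: n = 2354.

n = 2354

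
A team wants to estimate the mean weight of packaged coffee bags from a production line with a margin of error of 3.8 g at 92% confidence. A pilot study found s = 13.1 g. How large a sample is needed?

For a mean, the margin of error is E = z·σ/√n, so n = (zσ/E)².
At 92% confidence, z = 1.751.
n = (1.751 × 13.1 / 3.8)² = 36.44
Round up: n = 37.

37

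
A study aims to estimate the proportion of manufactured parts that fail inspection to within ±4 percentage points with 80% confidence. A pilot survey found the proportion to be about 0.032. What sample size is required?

32

For a proportion with margin E = 0.04 at 80% confidence, z = 1.282.
n = p̂(1−p̂)(z/E)² = 0.032 × 0.968 × (1.282/0.04)² = 31.82
Round up: n = 32.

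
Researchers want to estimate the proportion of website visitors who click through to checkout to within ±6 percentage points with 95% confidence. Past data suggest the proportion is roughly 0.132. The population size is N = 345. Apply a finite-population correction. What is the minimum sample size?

n = 91

For a proportion with margin E = 0.06 at 95% confidence, z = 1.960.
n = p̂(1−p̂)(z/E)² = 0.132 × 0.868 × (1.960/0.06)² = 122.27 — call this n₀.
Finite-population correction with N = 345: n = n₀ / (1 + (n₀−1)/N) = 122.27 / 1.352 = 90.44
Round up: n = 91.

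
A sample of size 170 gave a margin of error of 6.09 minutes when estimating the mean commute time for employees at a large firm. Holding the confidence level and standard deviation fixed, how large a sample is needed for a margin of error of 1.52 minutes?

Margin of error scales as 1/√n, so n₂ = n₁·(E₁/E₂)².
n₂ = 170 × (6.09/1.52)² = 170 × 16.05 = 2728.50
Round up: n₂ = 2729.

2729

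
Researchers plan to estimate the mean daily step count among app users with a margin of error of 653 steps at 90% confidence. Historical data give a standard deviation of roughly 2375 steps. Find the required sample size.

For a mean, the margin of error is E = z·σ/√n, so n = (zσ/E)².
At 90% confidence, z = 1.645.
n = (1.645 × 2375 / 653)² = 35.80
Round up: n = 36.

36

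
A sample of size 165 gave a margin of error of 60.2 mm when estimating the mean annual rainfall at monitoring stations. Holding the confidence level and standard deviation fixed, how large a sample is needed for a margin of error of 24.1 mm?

Margin of error scales as 1/√n, so n₂ = n₁·(E₁/E₂)².
n₂ = 165 × (60.2/24.1)² = 165 × 6.24 = 1029.60
Round up: n₂ = 1030.

n = 1030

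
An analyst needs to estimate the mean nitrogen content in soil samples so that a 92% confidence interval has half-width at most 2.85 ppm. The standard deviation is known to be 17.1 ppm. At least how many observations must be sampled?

111

For a mean, the margin of error is E = z·σ/√n, so n = (zσ/E)².
At 92% confidence, z = 1.751.
n = (1.751 × 17.1 / 2.85)² = 110.38
Round up: n = 111.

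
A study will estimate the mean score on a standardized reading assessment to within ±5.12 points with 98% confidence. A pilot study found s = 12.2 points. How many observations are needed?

For a mean, the margin of error is E = z·σ/√n, so n = (zσ/E)².
At 98% confidence, z = 2.326.
n = (2.326 × 12.2 / 5.12)² = 30.72
Round up: n = 31.

31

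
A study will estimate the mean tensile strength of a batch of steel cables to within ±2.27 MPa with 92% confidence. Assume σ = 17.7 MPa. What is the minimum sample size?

n = 187

For a mean, the margin of error is E = z·σ/√n, so n = (zσ/E)².
At 92% confidence, z = 1.751.
n = (1.751 × 17.7 / 2.27)² = 186.41
Round up: n = 187.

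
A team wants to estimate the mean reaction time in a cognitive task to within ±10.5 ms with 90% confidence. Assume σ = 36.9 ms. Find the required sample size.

For a mean, the margin of error is E = z·σ/√n, so n = (zσ/E)².
At 90% confidence, z = 1.645.
n = (1.645 × 36.9 / 10.5)² = 33.42
Round up: n = 34.

34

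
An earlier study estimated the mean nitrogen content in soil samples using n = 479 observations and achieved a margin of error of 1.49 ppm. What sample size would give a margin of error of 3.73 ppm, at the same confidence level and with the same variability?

Margin of error scales as 1/√n, so n₂ = n₁·(E₁/E₂)².
n₂ = 479 × (1.49/3.73)² = 479 × 0.1596 = 76.45
Round up: n₂ = 77.

77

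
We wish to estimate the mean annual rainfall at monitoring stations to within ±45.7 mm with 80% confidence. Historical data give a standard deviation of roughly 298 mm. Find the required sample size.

For a mean, the margin of error is E = z·σ/√n, so n = (zσ/E)².
At 80% confidence, z = 1.282.
n = (1.282 × 298 / 45.7)² = 69.88
Round up: n = 70.

70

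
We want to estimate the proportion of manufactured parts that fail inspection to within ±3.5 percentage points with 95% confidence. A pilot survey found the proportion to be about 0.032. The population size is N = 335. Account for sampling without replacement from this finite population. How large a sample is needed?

For a proportion with margin E = 0.035 at 95% confidence, z = 1.960.
n = p̂(1−p̂)(z/E)² = 0.032 × 0.968 × (1.960/0.035)² = 97.14 — call this n₀.
Finite-population correction with N = 335: n = n₀ / (1 + (n₀−1)/N) = 97.14 / 1.287 = 75.48
Round up: n = 76.

76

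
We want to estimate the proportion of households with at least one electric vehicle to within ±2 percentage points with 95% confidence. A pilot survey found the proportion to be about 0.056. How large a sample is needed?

508

For a proportion with margin E = 0.02 at 95% confidence, z = 1.960.
n = p̂(1−p̂)(z/E)² = 0.056 × 0.944 × (1.960/0.02)² = 507.71
Round up: n = 508.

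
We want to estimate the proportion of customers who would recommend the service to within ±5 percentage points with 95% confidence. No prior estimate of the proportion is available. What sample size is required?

385

For a proportion with margin E = 0.05 at 95% confidence, z = 1.960.
With no prior estimate, use p = 0.5, which maximizes p(1−p) at 0.25.
n = 0.25 × (z/E)² = 0.25 × (1.960/0.05)² = 384.16
Round up: n = 385.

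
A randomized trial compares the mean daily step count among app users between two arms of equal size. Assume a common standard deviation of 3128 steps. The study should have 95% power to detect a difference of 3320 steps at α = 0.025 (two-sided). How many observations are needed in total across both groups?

54 total

For two equal groups, n per group = 2·((z_{α/2} + z_β)·σ/δ)².
z_{α/2} = 2.241; z_β = 1.645 (power 95%).
n = 2 × (3.886 × 3128 / 3320)² = 2 × 13.40 = 26.80
Round up: n = 27 per group.
Total across both groups: 2 × 27 = 54.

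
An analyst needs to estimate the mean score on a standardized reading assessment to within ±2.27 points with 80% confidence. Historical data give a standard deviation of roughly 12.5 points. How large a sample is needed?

For a mean, the margin of error is E = z·σ/√n, so n = (zσ/E)².
At 80% confidence, z = 1.282.
n = (1.282 × 12.5 / 2.27)² = 49.84
Round up: n = 50.

n = 50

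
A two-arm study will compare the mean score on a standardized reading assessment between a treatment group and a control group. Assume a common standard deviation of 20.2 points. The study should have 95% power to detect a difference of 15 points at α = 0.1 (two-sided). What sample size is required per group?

40 per group

For two equal groups, n per group = 2·((z_{α/2} + z_β)·σ/δ)².
z_{α/2} = 1.645; z_β = 1.645 (power 95%).
n = 2 × (3.290 × 20.2 / 15)² = 2 × 19.63 = 39.26
Round up: n = 40 per group.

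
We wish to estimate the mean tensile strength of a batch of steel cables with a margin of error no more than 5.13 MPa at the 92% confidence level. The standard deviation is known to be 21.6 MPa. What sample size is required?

55

For a mean, the margin of error is E = z·σ/√n, so n = (zσ/E)².
At 92% confidence, z = 1.751.
n = (1.751 × 21.6 / 5.13)² = 54.36
Round up: n = 55.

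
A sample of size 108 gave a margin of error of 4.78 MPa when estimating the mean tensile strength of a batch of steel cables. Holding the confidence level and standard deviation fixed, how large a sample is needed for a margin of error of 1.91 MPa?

677

Margin of error scales as 1/√n, so n₂ = n₁·(E₁/E₂)².
n₂ = 108 × (4.78/1.91)² = 108 × 6.263 = 676.40
Round up: n₂ = 677.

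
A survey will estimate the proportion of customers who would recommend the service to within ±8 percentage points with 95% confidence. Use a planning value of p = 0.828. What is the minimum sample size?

For a proportion with margin E = 0.08 at 95% confidence, z = 1.960.
n = p̂(1−p̂)(z/E)² = 0.828 × 0.172 × (1.960/0.08)² = 85.49
Round up: n = 86.

n = 86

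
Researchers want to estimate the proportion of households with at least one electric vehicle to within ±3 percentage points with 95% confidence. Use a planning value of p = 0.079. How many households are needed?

For a proportion with margin E = 0.03 at 95% confidence, z = 1.960.
n = p̂(1−p̂)(z/E)² = 0.079 × 0.921 × (1.960/0.03)² = 310.57
Round up: n = 311.

311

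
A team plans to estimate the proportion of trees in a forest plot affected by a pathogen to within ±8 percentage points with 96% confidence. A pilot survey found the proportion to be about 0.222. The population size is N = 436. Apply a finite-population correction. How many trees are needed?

91

For a proportion with margin E = 0.08 at 96% confidence, z = 2.054.
n = p̂(1−p̂)(z/E)² = 0.222 × 0.778 × (2.054/0.08)² = 113.86 — call this n₀.
Finite-population correction with N = 436: n = n₀ / (1 + (n₀−1)/N) = 113.86 / 1.259 = 90.44
Round up: n = 91.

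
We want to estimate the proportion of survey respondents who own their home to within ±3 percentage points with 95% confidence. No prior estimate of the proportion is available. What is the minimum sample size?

For a proportion with margin E = 0.03 at 95% confidence, z = 1.960.
With no prior estimate, use p = 0.5, which maximizes p(1−p) at 0.25.
n = 0.25 × (z/E)² = 0.25 × (1.960/0.03)² = 1067.11
Round up: n = 1068.

1068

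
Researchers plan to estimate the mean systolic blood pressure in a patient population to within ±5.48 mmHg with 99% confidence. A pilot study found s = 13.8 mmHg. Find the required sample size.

For a mean, the margin of error is E = z·σ/√n, so n = (zσ/E)².
At 99% confidence, z = 2.576.
n = (2.576 × 13.8 / 5.48)² = 42.08
Round up: n = 43.

43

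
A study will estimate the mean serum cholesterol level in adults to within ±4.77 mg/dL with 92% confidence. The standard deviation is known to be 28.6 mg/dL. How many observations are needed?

For a mean, the margin of error is E = z·σ/√n, so n = (zσ/E)².
At 92% confidence, z = 1.751.
n = (1.751 × 28.6 / 4.77)² = 110.22
Round up: n = 111.

n = 111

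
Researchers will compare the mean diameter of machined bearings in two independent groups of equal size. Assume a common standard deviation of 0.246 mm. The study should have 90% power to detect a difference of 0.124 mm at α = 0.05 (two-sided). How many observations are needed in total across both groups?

166 total

For two equal groups, n per group = 2·((z_{α/2} + z_β)·σ/δ)².
z_{α/2} = 1.960; z_β = 1.282 (power 90%).
n = 2 × (3.242 × 0.246 / 0.124)² = 2 × 41.37 = 82.74
Round up: n = 83 per group.
Total across both groups: 2 × 83 = 166.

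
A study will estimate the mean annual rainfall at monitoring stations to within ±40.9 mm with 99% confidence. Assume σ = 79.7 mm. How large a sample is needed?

For a mean, the margin of error is E = z·σ/√n, so n = (zσ/E)².
At 99% confidence, z = 2.576.
n = (2.576 × 79.7 / 40.9)² = 25.20
Round up: n = 26.

n = 26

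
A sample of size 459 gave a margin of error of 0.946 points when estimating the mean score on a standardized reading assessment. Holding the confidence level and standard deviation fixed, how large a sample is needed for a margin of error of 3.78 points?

Margin of error scales as 1/√n, so n₂ = n₁·(E₁/E₂)².
n₂ = 459 × (0.946/3.78)² = 459 × 0.06263 = 28.75
Round up: n₂ = 29.

29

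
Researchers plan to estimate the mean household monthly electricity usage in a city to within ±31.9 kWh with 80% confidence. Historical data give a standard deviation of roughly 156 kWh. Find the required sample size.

For a mean, the margin of error is E = z·σ/√n, so n = (zσ/E)².
At 80% confidence, z = 1.282.
n = (1.282 × 156 / 31.9)² = 39.30
Round up: n = 40.

40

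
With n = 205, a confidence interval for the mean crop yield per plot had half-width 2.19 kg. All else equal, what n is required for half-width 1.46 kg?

Margin of error scales as 1/√n, so n₂ = n₁·(E₁/E₂)².
n₂ = 205 × (2.19/1.46)² = 205 × 2.25 = 461.25
Round up: n₂ = 462.

n = 462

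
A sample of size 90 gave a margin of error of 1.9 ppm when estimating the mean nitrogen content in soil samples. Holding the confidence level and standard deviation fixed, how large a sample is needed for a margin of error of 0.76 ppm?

Margin of error scales as 1/√n, so n₂ = n₁·(E₁/E₂)².
n₂ = 90 × (1.9/0.76)² = 90 × 6.25 = 562.50
Round up: n₂ = 563.

563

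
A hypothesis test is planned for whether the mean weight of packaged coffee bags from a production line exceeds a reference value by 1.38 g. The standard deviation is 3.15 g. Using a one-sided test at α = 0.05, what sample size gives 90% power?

For a one-sample z-test, n = ((z_α + z_β)·σ/δ)².
z_α = 1.645 (one-sided α = 0.05); z_β = 1.282 (power 90% → β = 0.1).
n = (2.927 × 3.15 / 1.38)² = 44.64
Round up: n = 45.

45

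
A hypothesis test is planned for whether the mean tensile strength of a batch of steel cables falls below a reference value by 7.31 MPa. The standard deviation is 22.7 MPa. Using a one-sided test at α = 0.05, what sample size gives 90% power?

For a one-sample z-test, n = ((z_α + z_β)·σ/δ)².
z_α = 1.645 (one-sided α = 0.05); z_β = 1.282 (power 90% → β = 0.1).
n = (2.927 × 22.7 / 7.31)² = 82.62
Round up: n = 83.

n = 83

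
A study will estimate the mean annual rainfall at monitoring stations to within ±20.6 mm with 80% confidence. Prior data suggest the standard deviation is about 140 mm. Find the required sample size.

For a mean, the margin of error is E = z·σ/√n, so n = (zσ/E)².
At 80% confidence, z = 1.282.
n = (1.282 × 140 / 20.6)² = 75.91
Round up: n = 76.

76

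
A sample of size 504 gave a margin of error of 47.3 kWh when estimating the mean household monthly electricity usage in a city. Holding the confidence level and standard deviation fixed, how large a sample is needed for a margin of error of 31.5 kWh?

n = 1137

Margin of error scales as 1/√n, so n₂ = n₁·(E₁/E₂)².
n₂ = 504 × (47.3/31.5)² = 504 × 2.255 = 1136.52
Round up: n₂ = 1137.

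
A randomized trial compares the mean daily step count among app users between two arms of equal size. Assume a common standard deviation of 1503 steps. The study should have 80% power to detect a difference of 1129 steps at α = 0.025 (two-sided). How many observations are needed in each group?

34 per group

For two equal groups, n per group = 2·((z_{α/2} + z_β)·σ/δ)².
z_{α/2} = 2.241; z_β = 0.842 (power 80%).
n = 2 × (3.083 × 1503 / 1129)² = 2 × 16.85 = 33.70
Round up: n = 34 per group.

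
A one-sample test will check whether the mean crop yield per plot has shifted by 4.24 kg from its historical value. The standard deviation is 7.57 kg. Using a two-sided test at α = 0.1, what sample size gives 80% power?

n = 20

For a one-sample z-test, n = ((z_{α/2} + z_β)·σ/δ)².
z_{α/2} = 1.645 (two-sided α = 0.1); z_β = 0.842 (power 80% → β = 0.2).
n = (2.487 × 7.57 / 4.24)² = 19.72
Round up: n = 20.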